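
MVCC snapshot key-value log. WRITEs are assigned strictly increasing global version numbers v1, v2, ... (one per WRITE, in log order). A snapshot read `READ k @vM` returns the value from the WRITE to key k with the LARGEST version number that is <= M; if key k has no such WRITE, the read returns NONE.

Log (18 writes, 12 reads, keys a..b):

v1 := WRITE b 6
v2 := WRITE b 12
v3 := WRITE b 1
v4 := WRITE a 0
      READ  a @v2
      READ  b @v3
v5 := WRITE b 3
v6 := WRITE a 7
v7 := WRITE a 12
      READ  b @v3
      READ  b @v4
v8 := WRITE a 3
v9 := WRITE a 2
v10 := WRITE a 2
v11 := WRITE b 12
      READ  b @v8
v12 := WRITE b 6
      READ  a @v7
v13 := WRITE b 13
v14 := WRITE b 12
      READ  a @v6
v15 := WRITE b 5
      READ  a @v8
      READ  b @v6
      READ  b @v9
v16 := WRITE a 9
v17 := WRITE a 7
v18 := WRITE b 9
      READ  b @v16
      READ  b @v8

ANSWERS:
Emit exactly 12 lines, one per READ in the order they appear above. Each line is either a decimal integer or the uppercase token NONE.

Answer: NONE
1
1
1
3
12
7
3
3
3
5
3

Derivation:
v1: WRITE b=6  (b history now [(1, 6)])
v2: WRITE b=12  (b history now [(1, 6), (2, 12)])
v3: WRITE b=1  (b history now [(1, 6), (2, 12), (3, 1)])
v4: WRITE a=0  (a history now [(4, 0)])
READ a @v2: history=[(4, 0)] -> no version <= 2 -> NONE
READ b @v3: history=[(1, 6), (2, 12), (3, 1)] -> pick v3 -> 1
v5: WRITE b=3  (b history now [(1, 6), (2, 12), (3, 1), (5, 3)])
v6: WRITE a=7  (a history now [(4, 0), (6, 7)])
v7: WRITE a=12  (a history now [(4, 0), (6, 7), (7, 12)])
READ b @v3: history=[(1, 6), (2, 12), (3, 1), (5, 3)] -> pick v3 -> 1
READ b @v4: history=[(1, 6), (2, 12), (3, 1), (5, 3)] -> pick v3 -> 1
v8: WRITE a=3  (a history now [(4, 0), (6, 7), (7, 12), (8, 3)])
v9: WRITE a=2  (a history now [(4, 0), (6, 7), (7, 12), (8, 3), (9, 2)])
v10: WRITE a=2  (a history now [(4, 0), (6, 7), (7, 12), (8, 3), (9, 2), (10, 2)])
v11: WRITE b=12  (b history now [(1, 6), (2, 12), (3, 1), (5, 3), (11, 12)])
READ b @v8: history=[(1, 6), (2, 12), (3, 1), (5, 3), (11, 12)] -> pick v5 -> 3
v12: WRITE b=6  (b history now [(1, 6), (2, 12), (3, 1), (5, 3), (11, 12), (12, 6)])
READ a @v7: history=[(4, 0), (6, 7), (7, 12), (8, 3), (9, 2), (10, 2)] -> pick v7 -> 12
v13: WRITE b=13  (b history now [(1, 6), (2, 12), (3, 1), (5, 3), (11, 12), (12, 6), (13, 13)])
v14: WRITE b=12  (b history now [(1, 6), (2, 12), (3, 1), (5, 3), (11, 12), (12, 6), (13, 13), (14, 12)])
READ a @v6: history=[(4, 0), (6, 7), (7, 12), (8, 3), (9, 2), (10, 2)] -> pick v6 -> 7
v15: WRITE b=5  (b history now [(1, 6), (2, 12), (3, 1), (5, 3), (11, 12), (12, 6), (13, 13), (14, 12), (15, 5)])
READ a @v8: history=[(4, 0), (6, 7), (7, 12), (8, 3), (9, 2), (10, 2)] -> pick v8 -> 3
READ b @v6: history=[(1, 6), (2, 12), (3, 1), (5, 3), (11, 12), (12, 6), (13, 13), (14, 12), (15, 5)] -> pick v5 -> 3
READ b @v9: history=[(1, 6), (2, 12), (3, 1), (5, 3), (11, 12), (12, 6), (13, 13), (14, 12), (15, 5)] -> pick v5 -> 3
v16: WRITE a=9  (a history now [(4, 0), (6, 7), (7, 12), (8, 3), (9, 2), (10, 2), (16, 9)])
v17: WRITE a=7  (a history now [(4, 0), (6, 7), (7, 12), (8, 3), (9, 2), (10, 2), (16, 9), (17, 7)])
v18: WRITE b=9  (b history now [(1, 6), (2, 12), (3, 1), (5, 3), (11, 12), (12, 6), (13, 13), (14, 12), (15, 5), (18, 9)])
READ b @v16: history=[(1, 6), (2, 12), (3, 1), (5, 3), (11, 12), (12, 6), (13, 13), (14, 12), (15, 5), (18, 9)] -> pick v15 -> 5
READ b @v8: history=[(1, 6), (2, 12), (3, 1), (5, 3), (11, 12), (12, 6), (13, 13), (14, 12), (15, 5), (18, 9)] -> pick v5 -> 3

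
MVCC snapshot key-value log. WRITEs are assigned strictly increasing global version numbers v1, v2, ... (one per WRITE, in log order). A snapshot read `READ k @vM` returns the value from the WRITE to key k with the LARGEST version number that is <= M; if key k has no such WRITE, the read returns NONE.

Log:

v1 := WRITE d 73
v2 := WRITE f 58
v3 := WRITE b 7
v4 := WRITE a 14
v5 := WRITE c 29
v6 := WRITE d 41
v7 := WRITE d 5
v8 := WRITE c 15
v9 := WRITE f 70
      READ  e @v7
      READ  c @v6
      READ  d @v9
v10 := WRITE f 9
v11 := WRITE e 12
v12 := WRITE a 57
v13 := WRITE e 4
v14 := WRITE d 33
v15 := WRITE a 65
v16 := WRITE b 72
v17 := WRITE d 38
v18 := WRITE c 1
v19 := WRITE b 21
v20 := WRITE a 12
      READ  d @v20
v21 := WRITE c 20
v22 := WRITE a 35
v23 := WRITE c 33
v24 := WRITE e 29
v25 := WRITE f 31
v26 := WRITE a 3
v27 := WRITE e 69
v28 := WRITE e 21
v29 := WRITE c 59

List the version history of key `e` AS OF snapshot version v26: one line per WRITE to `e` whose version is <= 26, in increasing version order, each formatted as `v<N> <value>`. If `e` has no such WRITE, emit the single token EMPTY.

Scan writes for key=e with version <= 26:
  v1 WRITE d 73 -> skip
  v2 WRITE f 58 -> skip
  v3 WRITE b 7 -> skip
  v4 WRITE a 14 -> skip
  v5 WRITE c 29 -> skip
  v6 WRITE d 41 -> skip
  v7 WRITE d 5 -> skip
  v8 WRITE c 15 -> skip
  v9 WRITE f 70 -> skip
  v10 WRITE f 9 -> skip
  v11 WRITE e 12 -> keep
  v12 WRITE a 57 -> skip
  v13 WRITE e 4 -> keep
  v14 WRITE d 33 -> skip
  v15 WRITE a 65 -> skip
  v16 WRITE b 72 -> skip
  v17 WRITE d 38 -> skip
  v18 WRITE c 1 -> skip
  v19 WRITE b 21 -> skip
  v20 WRITE a 12 -> skip
  v21 WRITE c 20 -> skip
  v22 WRITE a 35 -> skip
  v23 WRITE c 33 -> skip
  v24 WRITE e 29 -> keep
  v25 WRITE f 31 -> skip
  v26 WRITE a 3 -> skip
  v27 WRITE e 69 -> drop (> snap)
  v28 WRITE e 21 -> drop (> snap)
  v29 WRITE c 59 -> skip
Collected: [(11, 12), (13, 4), (24, 29)]

Answer: v11 12
v13 4
v24 29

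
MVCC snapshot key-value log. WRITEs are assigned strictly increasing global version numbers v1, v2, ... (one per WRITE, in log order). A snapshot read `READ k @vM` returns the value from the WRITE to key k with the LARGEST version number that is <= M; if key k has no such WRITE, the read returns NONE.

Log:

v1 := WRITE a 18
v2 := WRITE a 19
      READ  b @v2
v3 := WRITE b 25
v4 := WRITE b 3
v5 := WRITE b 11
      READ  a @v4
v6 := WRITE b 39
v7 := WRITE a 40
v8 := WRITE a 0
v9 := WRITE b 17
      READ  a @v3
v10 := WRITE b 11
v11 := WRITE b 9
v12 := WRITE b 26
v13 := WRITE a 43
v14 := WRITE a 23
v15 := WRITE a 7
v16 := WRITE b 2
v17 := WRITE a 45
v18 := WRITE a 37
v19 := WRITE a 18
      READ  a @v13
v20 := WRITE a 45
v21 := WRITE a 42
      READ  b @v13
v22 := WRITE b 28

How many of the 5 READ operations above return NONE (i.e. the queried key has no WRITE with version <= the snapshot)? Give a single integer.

v1: WRITE a=18  (a history now [(1, 18)])
v2: WRITE a=19  (a history now [(1, 18), (2, 19)])
READ b @v2: history=[] -> no version <= 2 -> NONE
v3: WRITE b=25  (b history now [(3, 25)])
v4: WRITE b=3  (b history now [(3, 25), (4, 3)])
v5: WRITE b=11  (b history now [(3, 25), (4, 3), (5, 11)])
READ a @v4: history=[(1, 18), (2, 19)] -> pick v2 -> 19
v6: WRITE b=39  (b history now [(3, 25), (4, 3), (5, 11), (6, 39)])
v7: WRITE a=40  (a history now [(1, 18), (2, 19), (7, 40)])
v8: WRITE a=0  (a history now [(1, 18), (2, 19), (7, 40), (8, 0)])
v9: WRITE b=17  (b history now [(3, 25), (4, 3), (5, 11), (6, 39), (9, 17)])
READ a @v3: history=[(1, 18), (2, 19), (7, 40), (8, 0)] -> pick v2 -> 19
v10: WRITE b=11  (b history now [(3, 25), (4, 3), (5, 11), (6, 39), (9, 17), (10, 11)])
v11: WRITE b=9  (b history now [(3, 25), (4, 3), (5, 11), (6, 39), (9, 17), (10, 11), (11, 9)])
v12: WRITE b=26  (b history now [(3, 25), (4, 3), (5, 11), (6, 39), (9, 17), (10, 11), (11, 9), (12, 26)])
v13: WRITE a=43  (a history now [(1, 18), (2, 19), (7, 40), (8, 0), (13, 43)])
v14: WRITE a=23  (a history now [(1, 18), (2, 19), (7, 40), (8, 0), (13, 43), (14, 23)])
v15: WRITE a=7  (a history now [(1, 18), (2, 19), (7, 40), (8, 0), (13, 43), (14, 23), (15, 7)])
v16: WRITE b=2  (b history now [(3, 25), (4, 3), (5, 11), (6, 39), (9, 17), (10, 11), (11, 9), (12, 26), (16, 2)])
v17: WRITE a=45  (a history now [(1, 18), (2, 19), (7, 40), (8, 0), (13, 43), (14, 23), (15, 7), (17, 45)])
v18: WRITE a=37  (a history now [(1, 18), (2, 19), (7, 40), (8, 0), (13, 43), (14, 23), (15, 7), (17, 45), (18, 37)])
v19: WRITE a=18  (a history now [(1, 18), (2, 19), (7, 40), (8, 0), (13, 43), (14, 23), (15, 7), (17, 45), (18, 37), (19, 18)])
READ a @v13: history=[(1, 18), (2, 19), (7, 40), (8, 0), (13, 43), (14, 23), (15, 7), (17, 45), (18, 37), (19, 18)] -> pick v13 -> 43
v20: WRITE a=45  (a history now [(1, 18), (2, 19), (7, 40), (8, 0), (13, 43), (14, 23), (15, 7), (17, 45), (18, 37), (19, 18), (20, 45)])
v21: WRITE a=42  (a history now [(1, 18), (2, 19), (7, 40), (8, 0), (13, 43), (14, 23), (15, 7), (17, 45), (18, 37), (19, 18), (20, 45), (21, 42)])
READ b @v13: history=[(3, 25), (4, 3), (5, 11), (6, 39), (9, 17), (10, 11), (11, 9), (12, 26), (16, 2)] -> pick v12 -> 26
v22: WRITE b=28  (b history now [(3, 25), (4, 3), (5, 11), (6, 39), (9, 17), (10, 11), (11, 9), (12, 26), (16, 2), (22, 28)])
Read results in order: ['NONE', '19', '19', '43', '26']
NONE count = 1

Answer: 1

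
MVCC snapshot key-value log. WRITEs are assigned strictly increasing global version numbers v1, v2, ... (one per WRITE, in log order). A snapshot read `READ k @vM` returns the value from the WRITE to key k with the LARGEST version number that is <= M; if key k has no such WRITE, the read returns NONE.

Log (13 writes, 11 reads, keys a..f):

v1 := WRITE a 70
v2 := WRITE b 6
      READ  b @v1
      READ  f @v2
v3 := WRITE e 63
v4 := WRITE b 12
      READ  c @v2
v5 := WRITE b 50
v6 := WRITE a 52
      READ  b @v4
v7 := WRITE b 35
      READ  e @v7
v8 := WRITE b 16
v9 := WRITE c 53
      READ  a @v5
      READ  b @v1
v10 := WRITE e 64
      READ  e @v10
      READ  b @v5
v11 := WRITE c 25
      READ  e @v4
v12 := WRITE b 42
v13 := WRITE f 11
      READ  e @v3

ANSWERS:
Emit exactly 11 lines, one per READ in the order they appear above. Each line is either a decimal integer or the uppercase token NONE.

v1: WRITE a=70  (a history now [(1, 70)])
v2: WRITE b=6  (b history now [(2, 6)])
READ b @v1: history=[(2, 6)] -> no version <= 1 -> NONE
READ f @v2: history=[] -> no version <= 2 -> NONE
v3: WRITE e=63  (e history now [(3, 63)])
v4: WRITE b=12  (b history now [(2, 6), (4, 12)])
READ c @v2: history=[] -> no version <= 2 -> NONE
v5: WRITE b=50  (b history now [(2, 6), (4, 12), (5, 50)])
v6: WRITE a=52  (a history now [(1, 70), (6, 52)])
READ b @v4: history=[(2, 6), (4, 12), (5, 50)] -> pick v4 -> 12
v7: WRITE b=35  (b history now [(2, 6), (4, 12), (5, 50), (7, 35)])
READ e @v7: history=[(3, 63)] -> pick v3 -> 63
v8: WRITE b=16  (b history now [(2, 6), (4, 12), (5, 50), (7, 35), (8, 16)])
v9: WRITE c=53  (c history now [(9, 53)])
READ a @v5: history=[(1, 70), (6, 52)] -> pick v1 -> 70
READ b @v1: history=[(2, 6), (4, 12), (5, 50), (7, 35), (8, 16)] -> no version <= 1 -> NONE
v10: WRITE e=64  (e history now [(3, 63), (10, 64)])
READ e @v10: history=[(3, 63), (10, 64)] -> pick v10 -> 64
READ b @v5: history=[(2, 6), (4, 12), (5, 50), (7, 35), (8, 16)] -> pick v5 -> 50
v11: WRITE c=25  (c history now [(9, 53), (11, 25)])
READ e @v4: history=[(3, 63), (10, 64)] -> pick v3 -> 63
v12: WRITE b=42  (b history now [(2, 6), (4, 12), (5, 50), (7, 35), (8, 16), (12, 42)])
v13: WRITE f=11  (f history now [(13, 11)])
READ e @v3: history=[(3, 63), (10, 64)] -> pick v3 -> 63

Answer: NONE
NONE
NONE
12
63
70
NONE
64
50
63
63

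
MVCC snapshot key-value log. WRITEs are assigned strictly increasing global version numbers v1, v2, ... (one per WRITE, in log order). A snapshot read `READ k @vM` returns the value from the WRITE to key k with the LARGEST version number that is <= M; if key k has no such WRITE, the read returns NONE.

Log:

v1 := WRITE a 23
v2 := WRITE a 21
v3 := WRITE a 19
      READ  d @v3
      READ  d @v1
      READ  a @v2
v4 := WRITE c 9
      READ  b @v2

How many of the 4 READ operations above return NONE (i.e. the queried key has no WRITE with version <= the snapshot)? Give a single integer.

v1: WRITE a=23  (a history now [(1, 23)])
v2: WRITE a=21  (a history now [(1, 23), (2, 21)])
v3: WRITE a=19  (a history now [(1, 23), (2, 21), (3, 19)])
READ d @v3: history=[] -> no version <= 3 -> NONE
READ d @v1: history=[] -> no version <= 1 -> NONE
READ a @v2: history=[(1, 23), (2, 21), (3, 19)] -> pick v2 -> 21
v4: WRITE c=9  (c history now [(4, 9)])
READ b @v2: history=[] -> no version <= 2 -> NONE
Read results in order: ['NONE', 'NONE', '21', 'NONE']
NONE count = 3

Answer: 3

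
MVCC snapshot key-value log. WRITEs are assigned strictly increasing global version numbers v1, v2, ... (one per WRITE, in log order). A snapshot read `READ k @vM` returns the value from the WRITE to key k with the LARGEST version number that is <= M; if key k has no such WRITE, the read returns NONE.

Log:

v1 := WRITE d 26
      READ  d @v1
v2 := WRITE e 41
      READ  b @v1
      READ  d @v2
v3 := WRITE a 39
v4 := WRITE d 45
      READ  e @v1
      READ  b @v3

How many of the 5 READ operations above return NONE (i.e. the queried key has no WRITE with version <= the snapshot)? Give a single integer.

v1: WRITE d=26  (d history now [(1, 26)])
READ d @v1: history=[(1, 26)] -> pick v1 -> 26
v2: WRITE e=41  (e history now [(2, 41)])
READ b @v1: history=[] -> no version <= 1 -> NONE
READ d @v2: history=[(1, 26)] -> pick v1 -> 26
v3: WRITE a=39  (a history now [(3, 39)])
v4: WRITE d=45  (d history now [(1, 26), (4, 45)])
READ e @v1: history=[(2, 41)] -> no version <= 1 -> NONE
READ b @v3: history=[] -> no version <= 3 -> NONE
Read results in order: ['26', 'NONE', '26', 'NONE', 'NONE']
NONE count = 3

Answer: 3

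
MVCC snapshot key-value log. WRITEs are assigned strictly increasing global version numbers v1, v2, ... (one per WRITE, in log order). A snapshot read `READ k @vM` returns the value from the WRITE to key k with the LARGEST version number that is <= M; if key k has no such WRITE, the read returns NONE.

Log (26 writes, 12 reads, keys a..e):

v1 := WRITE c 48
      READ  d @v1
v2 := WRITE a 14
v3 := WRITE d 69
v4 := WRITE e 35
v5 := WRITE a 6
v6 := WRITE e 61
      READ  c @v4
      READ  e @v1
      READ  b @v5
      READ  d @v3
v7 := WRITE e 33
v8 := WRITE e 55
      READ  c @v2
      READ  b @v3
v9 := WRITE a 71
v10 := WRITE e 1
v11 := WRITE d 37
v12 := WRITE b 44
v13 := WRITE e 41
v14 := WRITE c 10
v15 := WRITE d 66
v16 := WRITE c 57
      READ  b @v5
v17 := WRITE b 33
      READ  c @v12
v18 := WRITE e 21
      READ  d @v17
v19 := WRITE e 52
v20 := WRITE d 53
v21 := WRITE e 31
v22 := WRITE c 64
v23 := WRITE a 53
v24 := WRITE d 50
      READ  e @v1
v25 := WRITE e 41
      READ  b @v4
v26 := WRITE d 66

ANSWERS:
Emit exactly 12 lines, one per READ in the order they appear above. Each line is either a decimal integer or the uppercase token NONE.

v1: WRITE c=48  (c history now [(1, 48)])
READ d @v1: history=[] -> no version <= 1 -> NONE
v2: WRITE a=14  (a history now [(2, 14)])
v3: WRITE d=69  (d history now [(3, 69)])
v4: WRITE e=35  (e history now [(4, 35)])
v5: WRITE a=6  (a history now [(2, 14), (5, 6)])
v6: WRITE e=61  (e history now [(4, 35), (6, 61)])
READ c @v4: history=[(1, 48)] -> pick v1 -> 48
READ e @v1: history=[(4, 35), (6, 61)] -> no version <= 1 -> NONE
READ b @v5: history=[] -> no version <= 5 -> NONE
READ d @v3: history=[(3, 69)] -> pick v3 -> 69
v7: WRITE e=33  (e history now [(4, 35), (6, 61), (7, 33)])
v8: WRITE e=55  (e history now [(4, 35), (6, 61), (7, 33), (8, 55)])
READ c @v2: history=[(1, 48)] -> pick v1 -> 48
READ b @v3: history=[] -> no version <= 3 -> NONE
v9: WRITE a=71  (a history now [(2, 14), (5, 6), (9, 71)])
v10: WRITE e=1  (e history now [(4, 35), (6, 61), (7, 33), (8, 55), (10, 1)])
v11: WRITE d=37  (d history now [(3, 69), (11, 37)])
v12: WRITE b=44  (b history now [(12, 44)])
v13: WRITE e=41  (e history now [(4, 35), (6, 61), (7, 33), (8, 55), (10, 1), (13, 41)])
v14: WRITE c=10  (c history now [(1, 48), (14, 10)])
v15: WRITE d=66  (d history now [(3, 69), (11, 37), (15, 66)])
v16: WRITE c=57  (c history now [(1, 48), (14, 10), (16, 57)])
READ b @v5: history=[(12, 44)] -> no version <= 5 -> NONE
v17: WRITE b=33  (b history now [(12, 44), (17, 33)])
READ c @v12: history=[(1, 48), (14, 10), (16, 57)] -> pick v1 -> 48
v18: WRITE e=21  (e history now [(4, 35), (6, 61), (7, 33), (8, 55), (10, 1), (13, 41), (18, 21)])
READ d @v17: history=[(3, 69), (11, 37), (15, 66)] -> pick v15 -> 66
v19: WRITE e=52  (e history now [(4, 35), (6, 61), (7, 33), (8, 55), (10, 1), (13, 41), (18, 21), (19, 52)])
v20: WRITE d=53  (d history now [(3, 69), (11, 37), (15, 66), (20, 53)])
v21: WRITE e=31  (e history now [(4, 35), (6, 61), (7, 33), (8, 55), (10, 1), (13, 41), (18, 21), (19, 52), (21, 31)])
v22: WRITE c=64  (c history now [(1, 48), (14, 10), (16, 57), (22, 64)])
v23: WRITE a=53  (a history now [(2, 14), (5, 6), (9, 71), (23, 53)])
v24: WRITE d=50  (d history now [(3, 69), (11, 37), (15, 66), (20, 53), (24, 50)])
READ e @v1: history=[(4, 35), (6, 61), (7, 33), (8, 55), (10, 1), (13, 41), (18, 21), (19, 52), (21, 31)] -> no version <= 1 -> NONE
v25: WRITE e=41  (e history now [(4, 35), (6, 61), (7, 33), (8, 55), (10, 1), (13, 41), (18, 21), (19, 52), (21, 31), (25, 41)])
READ b @v4: history=[(12, 44), (17, 33)] -> no version <= 4 -> NONE
v26: WRITE d=66  (d history now [(3, 69), (11, 37), (15, 66), (20, 53), (24, 50), (26, 66)])

Answer: NONE
48
NONE
NONE
69
48
NONE
NONE
48
66
NONE
NONE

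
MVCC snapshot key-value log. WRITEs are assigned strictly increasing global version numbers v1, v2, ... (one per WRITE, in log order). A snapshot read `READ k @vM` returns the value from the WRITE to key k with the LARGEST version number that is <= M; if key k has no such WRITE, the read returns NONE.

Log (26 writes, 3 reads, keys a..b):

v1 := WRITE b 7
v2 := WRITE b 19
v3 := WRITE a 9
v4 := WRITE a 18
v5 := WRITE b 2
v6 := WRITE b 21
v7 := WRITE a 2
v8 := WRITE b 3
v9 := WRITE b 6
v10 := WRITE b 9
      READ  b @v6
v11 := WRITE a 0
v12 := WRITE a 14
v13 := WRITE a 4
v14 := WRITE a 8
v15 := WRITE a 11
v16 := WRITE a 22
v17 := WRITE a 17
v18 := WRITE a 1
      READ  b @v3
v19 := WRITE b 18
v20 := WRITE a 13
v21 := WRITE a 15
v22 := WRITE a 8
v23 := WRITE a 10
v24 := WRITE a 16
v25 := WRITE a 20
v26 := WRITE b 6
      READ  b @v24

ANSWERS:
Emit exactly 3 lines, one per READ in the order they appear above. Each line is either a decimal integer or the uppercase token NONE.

Answer: 21
19
18

Derivation:
v1: WRITE b=7  (b history now [(1, 7)])
v2: WRITE b=19  (b history now [(1, 7), (2, 19)])
v3: WRITE a=9  (a history now [(3, 9)])
v4: WRITE a=18  (a history now [(3, 9), (4, 18)])
v5: WRITE b=2  (b history now [(1, 7), (2, 19), (5, 2)])
v6: WRITE b=21  (b history now [(1, 7), (2, 19), (5, 2), (6, 21)])
v7: WRITE a=2  (a history now [(3, 9), (4, 18), (7, 2)])
v8: WRITE b=3  (b history now [(1, 7), (2, 19), (5, 2), (6, 21), (8, 3)])
v9: WRITE b=6  (b history now [(1, 7), (2, 19), (5, 2), (6, 21), (8, 3), (9, 6)])
v10: WRITE b=9  (b history now [(1, 7), (2, 19), (5, 2), (6, 21), (8, 3), (9, 6), (10, 9)])
READ b @v6: history=[(1, 7), (2, 19), (5, 2), (6, 21), (8, 3), (9, 6), (10, 9)] -> pick v6 -> 21
v11: WRITE a=0  (a history now [(3, 9), (4, 18), (7, 2), (11, 0)])
v12: WRITE a=14  (a history now [(3, 9), (4, 18), (7, 2), (11, 0), (12, 14)])
v13: WRITE a=4  (a history now [(3, 9), (4, 18), (7, 2), (11, 0), (12, 14), (13, 4)])
v14: WRITE a=8  (a history now [(3, 9), (4, 18), (7, 2), (11, 0), (12, 14), (13, 4), (14, 8)])
v15: WRITE a=11  (a history now [(3, 9), (4, 18), (7, 2), (11, 0), (12, 14), (13, 4), (14, 8), (15, 11)])
v16: WRITE a=22  (a history now [(3, 9), (4, 18), (7, 2), (11, 0), (12, 14), (13, 4), (14, 8), (15, 11), (16, 22)])
v17: WRITE a=17  (a history now [(3, 9), (4, 18), (7, 2), (11, 0), (12, 14), (13, 4), (14, 8), (15, 11), (16, 22), (17, 17)])
v18: WRITE a=1  (a history now [(3, 9), (4, 18), (7, 2), (11, 0), (12, 14), (13, 4), (14, 8), (15, 11), (16, 22), (17, 17), (18, 1)])
READ b @v3: history=[(1, 7), (2, 19), (5, 2), (6, 21), (8, 3), (9, 6), (10, 9)] -> pick v2 -> 19
v19: WRITE b=18  (b history now [(1, 7), (2, 19), (5, 2), (6, 21), (8, 3), (9, 6), (10, 9), (19, 18)])
v20: WRITE a=13  (a history now [(3, 9), (4, 18), (7, 2), (11, 0), (12, 14), (13, 4), (14, 8), (15, 11), (16, 22), (17, 17), (18, 1), (20, 13)])
v21: WRITE a=15  (a history now [(3, 9), (4, 18), (7, 2), (11, 0), (12, 14), (13, 4), (14, 8), (15, 11), (16, 22), (17, 17), (18, 1), (20, 13), (21, 15)])
v22: WRITE a=8  (a history now [(3, 9), (4, 18), (7, 2), (11, 0), (12, 14), (13, 4), (14, 8), (15, 11), (16, 22), (17, 17), (18, 1), (20, 13), (21, 15), (22, 8)])
v23: WRITE a=10  (a history now [(3, 9), (4, 18), (7, 2), (11, 0), (12, 14), (13, 4), (14, 8), (15, 11), (16, 22), (17, 17), (18, 1), (20, 13), (21, 15), (22, 8), (23, 10)])
v24: WRITE a=16  (a history now [(3, 9), (4, 18), (7, 2), (11, 0), (12, 14), (13, 4), (14, 8), (15, 11), (16, 22), (17, 17), (18, 1), (20, 13), (21, 15), (22, 8), (23, 10), (24, 16)])
v25: WRITE a=20  (a history now [(3, 9), (4, 18), (7, 2), (11, 0), (12, 14), (13, 4), (14, 8), (15, 11), (16, 22), (17, 17), (18, 1), (20, 13), (21, 15), (22, 8), (23, 10), (24, 16), (25, 20)])
v26: WRITE b=6  (b history now [(1, 7), (2, 19), (5, 2), (6, 21), (8, 3), (9, 6), (10, 9), (19, 18), (26, 6)])
READ b @v24: history=[(1, 7), (2, 19), (5, 2), (6, 21), (8, 3), (9, 6), (10, 9), (19, 18), (26, 6)] -> pick v19 -> 18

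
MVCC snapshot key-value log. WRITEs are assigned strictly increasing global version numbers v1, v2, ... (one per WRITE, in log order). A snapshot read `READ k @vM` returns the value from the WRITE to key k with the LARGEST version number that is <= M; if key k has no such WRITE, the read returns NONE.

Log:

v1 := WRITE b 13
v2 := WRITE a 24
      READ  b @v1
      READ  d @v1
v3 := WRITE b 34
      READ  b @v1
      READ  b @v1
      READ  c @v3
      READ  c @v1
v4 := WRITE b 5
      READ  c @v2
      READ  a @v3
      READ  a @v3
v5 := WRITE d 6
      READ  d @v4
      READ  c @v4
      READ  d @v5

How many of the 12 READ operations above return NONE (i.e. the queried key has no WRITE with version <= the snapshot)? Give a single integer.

Answer: 6

Derivation:
v1: WRITE b=13  (b history now [(1, 13)])
v2: WRITE a=24  (a history now [(2, 24)])
READ b @v1: history=[(1, 13)] -> pick v1 -> 13
READ d @v1: history=[] -> no version <= 1 -> NONE
v3: WRITE b=34  (b history now [(1, 13), (3, 34)])
READ b @v1: history=[(1, 13), (3, 34)] -> pick v1 -> 13
READ b @v1: history=[(1, 13), (3, 34)] -> pick v1 -> 13
READ c @v3: history=[] -> no version <= 3 -> NONE
READ c @v1: history=[] -> no version <= 1 -> NONE
v4: WRITE b=5  (b history now [(1, 13), (3, 34), (4, 5)])
READ c @v2: history=[] -> no version <= 2 -> NONE
READ a @v3: history=[(2, 24)] -> pick v2 -> 24
READ a @v3: history=[(2, 24)] -> pick v2 -> 24
v5: WRITE d=6  (d history now [(5, 6)])
READ d @v4: history=[(5, 6)] -> no version <= 4 -> NONE
READ c @v4: history=[] -> no version <= 4 -> NONE
READ d @v5: history=[(5, 6)] -> pick v5 -> 6
Read results in order: ['13', 'NONE', '13', '13', 'NONE', 'NONE', 'NONE', '24', '24', 'NONE', 'NONE', '6']
NONE count = 6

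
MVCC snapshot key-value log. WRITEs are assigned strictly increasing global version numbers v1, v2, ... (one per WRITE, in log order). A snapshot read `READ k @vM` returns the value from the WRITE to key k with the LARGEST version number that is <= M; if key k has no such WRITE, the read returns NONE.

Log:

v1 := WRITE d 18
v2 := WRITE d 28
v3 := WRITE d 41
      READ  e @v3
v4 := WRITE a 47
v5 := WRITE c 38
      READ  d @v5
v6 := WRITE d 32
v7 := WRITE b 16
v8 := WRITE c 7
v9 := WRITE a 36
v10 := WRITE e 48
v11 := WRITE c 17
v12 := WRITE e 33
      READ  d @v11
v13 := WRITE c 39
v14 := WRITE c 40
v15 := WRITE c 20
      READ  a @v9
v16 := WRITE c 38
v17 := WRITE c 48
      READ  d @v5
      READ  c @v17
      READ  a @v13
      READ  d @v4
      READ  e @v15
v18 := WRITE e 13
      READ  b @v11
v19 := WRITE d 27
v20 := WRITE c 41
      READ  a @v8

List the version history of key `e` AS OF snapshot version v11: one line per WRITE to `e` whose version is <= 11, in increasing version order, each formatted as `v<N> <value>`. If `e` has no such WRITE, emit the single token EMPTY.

Answer: v10 48

Derivation:
Scan writes for key=e with version <= 11:
  v1 WRITE d 18 -> skip
  v2 WRITE d 28 -> skip
  v3 WRITE d 41 -> skip
  v4 WRITE a 47 -> skip
  v5 WRITE c 38 -> skip
  v6 WRITE d 32 -> skip
  v7 WRITE b 16 -> skip
  v8 WRITE c 7 -> skip
  v9 WRITE a 36 -> skip
  v10 WRITE e 48 -> keep
  v11 WRITE c 17 -> skip
  v12 WRITE e 33 -> drop (> snap)
  v13 WRITE c 39 -> skip
  v14 WRITE c 40 -> skip
  v15 WRITE c 20 -> skip
  v16 WRITE c 38 -> skip
  v17 WRITE c 48 -> skip
  v18 WRITE e 13 -> drop (> snap)
  v19 WRITE d 27 -> skip
  v20 WRITE c 41 -> skip
Collected: [(10, 48)]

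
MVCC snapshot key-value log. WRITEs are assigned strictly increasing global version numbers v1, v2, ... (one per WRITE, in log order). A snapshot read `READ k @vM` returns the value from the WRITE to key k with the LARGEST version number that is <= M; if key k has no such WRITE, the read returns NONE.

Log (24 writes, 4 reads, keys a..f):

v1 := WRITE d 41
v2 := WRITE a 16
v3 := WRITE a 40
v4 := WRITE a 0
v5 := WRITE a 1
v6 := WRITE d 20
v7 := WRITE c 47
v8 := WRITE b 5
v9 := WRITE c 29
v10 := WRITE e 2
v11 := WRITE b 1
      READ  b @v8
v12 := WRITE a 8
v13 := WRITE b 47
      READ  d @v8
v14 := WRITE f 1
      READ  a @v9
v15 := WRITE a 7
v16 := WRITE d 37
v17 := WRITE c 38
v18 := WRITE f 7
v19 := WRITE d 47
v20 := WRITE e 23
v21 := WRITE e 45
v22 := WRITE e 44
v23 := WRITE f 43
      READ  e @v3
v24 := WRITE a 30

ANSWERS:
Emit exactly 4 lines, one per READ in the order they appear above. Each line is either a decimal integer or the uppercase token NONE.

v1: WRITE d=41  (d history now [(1, 41)])
v2: WRITE a=16  (a history now [(2, 16)])
v3: WRITE a=40  (a history now [(2, 16), (3, 40)])
v4: WRITE a=0  (a history now [(2, 16), (3, 40), (4, 0)])
v5: WRITE a=1  (a history now [(2, 16), (3, 40), (4, 0), (5, 1)])
v6: WRITE d=20  (d history now [(1, 41), (6, 20)])
v7: WRITE c=47  (c history now [(7, 47)])
v8: WRITE b=5  (b history now [(8, 5)])
v9: WRITE c=29  (c history now [(7, 47), (9, 29)])
v10: WRITE e=2  (e history now [(10, 2)])
v11: WRITE b=1  (b history now [(8, 5), (11, 1)])
READ b @v8: history=[(8, 5), (11, 1)] -> pick v8 -> 5
v12: WRITE a=8  (a history now [(2, 16), (3, 40), (4, 0), (5, 1), (12, 8)])
v13: WRITE b=47  (b history now [(8, 5), (11, 1), (13, 47)])
READ d @v8: history=[(1, 41), (6, 20)] -> pick v6 -> 20
v14: WRITE f=1  (f history now [(14, 1)])
READ a @v9: history=[(2, 16), (3, 40), (4, 0), (5, 1), (12, 8)] -> pick v5 -> 1
v15: WRITE a=7  (a history now [(2, 16), (3, 40), (4, 0), (5, 1), (12, 8), (15, 7)])
v16: WRITE d=37  (d history now [(1, 41), (6, 20), (16, 37)])
v17: WRITE c=38  (c history now [(7, 47), (9, 29), (17, 38)])
v18: WRITE f=7  (f history now [(14, 1), (18, 7)])
v19: WRITE d=47  (d history now [(1, 41), (6, 20), (16, 37), (19, 47)])
v20: WRITE e=23  (e history now [(10, 2), (20, 23)])
v21: WRITE e=45  (e history now [(10, 2), (20, 23), (21, 45)])
v22: WRITE e=44  (e history now [(10, 2), (20, 23), (21, 45), (22, 44)])
v23: WRITE f=43  (f history now [(14, 1), (18, 7), (23, 43)])
READ e @v3: history=[(10, 2), (20, 23), (21, 45), (22, 44)] -> no version <= 3 -> NONE
v24: WRITE a=30  (a history now [(2, 16), (3, 40), (4, 0), (5, 1), (12, 8), (15, 7), (24, 30)])

Answer: 5
20
1
NONE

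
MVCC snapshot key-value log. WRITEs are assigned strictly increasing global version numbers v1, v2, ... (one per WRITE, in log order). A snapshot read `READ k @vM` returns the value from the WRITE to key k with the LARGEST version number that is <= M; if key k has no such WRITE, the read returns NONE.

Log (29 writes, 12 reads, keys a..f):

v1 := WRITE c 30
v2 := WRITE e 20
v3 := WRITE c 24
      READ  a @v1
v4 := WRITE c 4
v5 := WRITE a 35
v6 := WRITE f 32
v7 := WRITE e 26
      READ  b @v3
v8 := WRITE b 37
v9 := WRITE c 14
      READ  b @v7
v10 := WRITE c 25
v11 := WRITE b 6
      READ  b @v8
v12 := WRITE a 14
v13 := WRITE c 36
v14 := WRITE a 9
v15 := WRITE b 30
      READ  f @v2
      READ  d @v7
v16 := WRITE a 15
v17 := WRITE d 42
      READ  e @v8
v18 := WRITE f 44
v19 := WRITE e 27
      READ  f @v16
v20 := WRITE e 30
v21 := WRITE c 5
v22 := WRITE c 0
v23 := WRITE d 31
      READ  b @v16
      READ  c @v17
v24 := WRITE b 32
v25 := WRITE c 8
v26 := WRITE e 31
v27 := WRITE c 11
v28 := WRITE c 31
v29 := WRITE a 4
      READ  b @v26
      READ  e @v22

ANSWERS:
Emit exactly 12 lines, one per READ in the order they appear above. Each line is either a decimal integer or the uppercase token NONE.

Answer: NONE
NONE
NONE
37
NONE
NONE
26
32
30
36
32
30

Derivation:
v1: WRITE c=30  (c history now [(1, 30)])
v2: WRITE e=20  (e history now [(2, 20)])
v3: WRITE c=24  (c history now [(1, 30), (3, 24)])
READ a @v1: history=[] -> no version <= 1 -> NONE
v4: WRITE c=4  (c history now [(1, 30), (3, 24), (4, 4)])
v5: WRITE a=35  (a history now [(5, 35)])
v6: WRITE f=32  (f history now [(6, 32)])
v7: WRITE e=26  (e history now [(2, 20), (7, 26)])
READ b @v3: history=[] -> no version <= 3 -> NONE
v8: WRITE b=37  (b history now [(8, 37)])
v9: WRITE c=14  (c history now [(1, 30), (3, 24), (4, 4), (9, 14)])
READ b @v7: history=[(8, 37)] -> no version <= 7 -> NONE
v10: WRITE c=25  (c history now [(1, 30), (3, 24), (4, 4), (9, 14), (10, 25)])
v11: WRITE b=6  (b history now [(8, 37), (11, 6)])
READ b @v8: history=[(8, 37), (11, 6)] -> pick v8 -> 37
v12: WRITE a=14  (a history now [(5, 35), (12, 14)])
v13: WRITE c=36  (c history now [(1, 30), (3, 24), (4, 4), (9, 14), (10, 25), (13, 36)])
v14: WRITE a=9  (a history now [(5, 35), (12, 14), (14, 9)])
v15: WRITE b=30  (b history now [(8, 37), (11, 6), (15, 30)])
READ f @v2: history=[(6, 32)] -> no version <= 2 -> NONE
READ d @v7: history=[] -> no version <= 7 -> NONE
v16: WRITE a=15  (a history now [(5, 35), (12, 14), (14, 9), (16, 15)])
v17: WRITE d=42  (d history now [(17, 42)])
READ e @v8: history=[(2, 20), (7, 26)] -> pick v7 -> 26
v18: WRITE f=44  (f history now [(6, 32), (18, 44)])
v19: WRITE e=27  (e history now [(2, 20), (7, 26), (19, 27)])
READ f @v16: history=[(6, 32), (18, 44)] -> pick v6 -> 32
v20: WRITE e=30  (e history now [(2, 20), (7, 26), (19, 27), (20, 30)])
v21: WRITE c=5  (c history now [(1, 30), (3, 24), (4, 4), (9, 14), (10, 25), (13, 36), (21, 5)])
v22: WRITE c=0  (c history now [(1, 30), (3, 24), (4, 4), (9, 14), (10, 25), (13, 36), (21, 5), (22, 0)])
v23: WRITE d=31  (d history now [(17, 42), (23, 31)])
READ b @v16: history=[(8, 37), (11, 6), (15, 30)] -> pick v15 -> 30
READ c @v17: history=[(1, 30), (3, 24), (4, 4), (9, 14), (10, 25), (13, 36), (21, 5), (22, 0)] -> pick v13 -> 36
v24: WRITE b=32  (b history now [(8, 37), (11, 6), (15, 30), (24, 32)])
v25: WRITE c=8  (c history now [(1, 30), (3, 24), (4, 4), (9, 14), (10, 25), (13, 36), (21, 5), (22, 0), (25, 8)])
v26: WRITE e=31  (e history now [(2, 20), (7, 26), (19, 27), (20, 30), (26, 31)])
v27: WRITE c=11  (c history now [(1, 30), (3, 24), (4, 4), (9, 14), (10, 25), (13, 36), (21, 5), (22, 0), (25, 8), (27, 11)])
v28: WRITE c=31  (c history now [(1, 30), (3, 24), (4, 4), (9, 14), (10, 25), (13, 36), (21, 5), (22, 0), (25, 8), (27, 11), (28, 31)])
v29: WRITE a=4  (a history now [(5, 35), (12, 14), (14, 9), (16, 15), (29, 4)])
READ b @v26: history=[(8, 37), (11, 6), (15, 30), (24, 32)] -> pick v24 -> 32
READ e @v22: history=[(2, 20), (7, 26), (19, 27), (20, 30), (26, 31)] -> pick v20 -> 30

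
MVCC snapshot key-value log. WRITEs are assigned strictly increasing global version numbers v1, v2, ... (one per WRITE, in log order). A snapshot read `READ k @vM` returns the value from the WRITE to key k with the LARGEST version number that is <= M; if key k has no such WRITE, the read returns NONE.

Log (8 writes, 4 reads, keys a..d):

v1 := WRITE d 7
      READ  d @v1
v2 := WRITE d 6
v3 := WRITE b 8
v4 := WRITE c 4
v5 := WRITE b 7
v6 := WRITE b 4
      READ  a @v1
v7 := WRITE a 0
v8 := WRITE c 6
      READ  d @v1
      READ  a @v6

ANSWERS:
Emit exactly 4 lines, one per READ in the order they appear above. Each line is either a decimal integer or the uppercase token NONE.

Answer: 7
NONE
7
NONE

Derivation:
v1: WRITE d=7  (d history now [(1, 7)])
READ d @v1: history=[(1, 7)] -> pick v1 -> 7
v2: WRITE d=6  (d history now [(1, 7), (2, 6)])
v3: WRITE b=8  (b history now [(3, 8)])
v4: WRITE c=4  (c history now [(4, 4)])
v5: WRITE b=7  (b history now [(3, 8), (5, 7)])
v6: WRITE b=4  (b history now [(3, 8), (5, 7), (6, 4)])
READ a @v1: history=[] -> no version <= 1 -> NONE
v7: WRITE a=0  (a history now [(7, 0)])
v8: WRITE c=6  (c history now [(4, 4), (8, 6)])
READ d @v1: history=[(1, 7), (2, 6)] -> pick v1 -> 7
READ a @v6: history=[(7, 0)] -> no version <= 6 -> NONE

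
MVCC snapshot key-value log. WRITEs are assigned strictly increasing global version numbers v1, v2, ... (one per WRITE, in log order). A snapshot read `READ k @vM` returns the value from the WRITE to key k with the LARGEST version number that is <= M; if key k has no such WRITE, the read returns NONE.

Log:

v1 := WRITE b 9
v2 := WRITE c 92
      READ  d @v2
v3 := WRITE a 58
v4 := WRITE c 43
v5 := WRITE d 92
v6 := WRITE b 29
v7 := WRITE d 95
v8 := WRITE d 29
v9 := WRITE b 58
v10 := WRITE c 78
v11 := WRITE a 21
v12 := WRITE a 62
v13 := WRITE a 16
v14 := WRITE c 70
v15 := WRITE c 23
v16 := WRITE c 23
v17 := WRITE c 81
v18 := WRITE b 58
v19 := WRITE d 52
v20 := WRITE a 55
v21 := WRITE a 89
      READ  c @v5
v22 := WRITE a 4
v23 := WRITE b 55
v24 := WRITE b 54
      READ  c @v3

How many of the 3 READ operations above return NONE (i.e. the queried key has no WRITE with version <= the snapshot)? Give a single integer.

v1: WRITE b=9  (b history now [(1, 9)])
v2: WRITE c=92  (c history now [(2, 92)])
READ d @v2: history=[] -> no version <= 2 -> NONE
v3: WRITE a=58  (a history now [(3, 58)])
v4: WRITE c=43  (c history now [(2, 92), (4, 43)])
v5: WRITE d=92  (d history now [(5, 92)])
v6: WRITE b=29  (b history now [(1, 9), (6, 29)])
v7: WRITE d=95  (d history now [(5, 92), (7, 95)])
v8: WRITE d=29  (d history now [(5, 92), (7, 95), (8, 29)])
v9: WRITE b=58  (b history now [(1, 9), (6, 29), (9, 58)])
v10: WRITE c=78  (c history now [(2, 92), (4, 43), (10, 78)])
v11: WRITE a=21  (a history now [(3, 58), (11, 21)])
v12: WRITE a=62  (a history now [(3, 58), (11, 21), (12, 62)])
v13: WRITE a=16  (a history now [(3, 58), (11, 21), (12, 62), (13, 16)])
v14: WRITE c=70  (c history now [(2, 92), (4, 43), (10, 78), (14, 70)])
v15: WRITE c=23  (c history now [(2, 92), (4, 43), (10, 78), (14, 70), (15, 23)])
v16: WRITE c=23  (c history now [(2, 92), (4, 43), (10, 78), (14, 70), (15, 23), (16, 23)])
v17: WRITE c=81  (c history now [(2, 92), (4, 43), (10, 78), (14, 70), (15, 23), (16, 23), (17, 81)])
v18: WRITE b=58  (b history now [(1, 9), (6, 29), (9, 58), (18, 58)])
v19: WRITE d=52  (d history now [(5, 92), (7, 95), (8, 29), (19, 52)])
v20: WRITE a=55  (a history now [(3, 58), (11, 21), (12, 62), (13, 16), (20, 55)])
v21: WRITE a=89  (a history now [(3, 58), (11, 21), (12, 62), (13, 16), (20, 55), (21, 89)])
READ c @v5: history=[(2, 92), (4, 43), (10, 78), (14, 70), (15, 23), (16, 23), (17, 81)] -> pick v4 -> 43
v22: WRITE a=4  (a history now [(3, 58), (11, 21), (12, 62), (13, 16), (20, 55), (21, 89), (22, 4)])
v23: WRITE b=55  (b history now [(1, 9), (6, 29), (9, 58), (18, 58), (23, 55)])
v24: WRITE b=54  (b history now [(1, 9), (6, 29), (9, 58), (18, 58), (23, 55), (24, 54)])
READ c @v3: history=[(2, 92), (4, 43), (10, 78), (14, 70), (15, 23), (16, 23), (17, 81)] -> pick v2 -> 92
Read results in order: ['NONE', '43', '92']
NONE count = 1

Answer: 1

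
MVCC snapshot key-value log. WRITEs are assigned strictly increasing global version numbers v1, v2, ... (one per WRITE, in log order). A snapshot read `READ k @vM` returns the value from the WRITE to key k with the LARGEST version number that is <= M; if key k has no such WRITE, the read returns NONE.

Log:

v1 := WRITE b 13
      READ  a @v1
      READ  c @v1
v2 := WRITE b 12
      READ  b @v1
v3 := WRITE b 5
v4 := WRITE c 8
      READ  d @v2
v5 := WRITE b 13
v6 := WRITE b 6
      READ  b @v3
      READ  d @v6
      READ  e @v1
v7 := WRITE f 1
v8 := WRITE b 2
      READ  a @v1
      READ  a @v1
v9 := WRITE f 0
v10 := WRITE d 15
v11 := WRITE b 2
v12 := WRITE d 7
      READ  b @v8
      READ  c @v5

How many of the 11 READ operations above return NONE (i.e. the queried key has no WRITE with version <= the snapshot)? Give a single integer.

Answer: 7

Derivation:
v1: WRITE b=13  (b history now [(1, 13)])
READ a @v1: history=[] -> no version <= 1 -> NONE
READ c @v1: history=[] -> no version <= 1 -> NONE
v2: WRITE b=12  (b history now [(1, 13), (2, 12)])
READ b @v1: history=[(1, 13), (2, 12)] -> pick v1 -> 13
v3: WRITE b=5  (b history now [(1, 13), (2, 12), (3, 5)])
v4: WRITE c=8  (c history now [(4, 8)])
READ d @v2: history=[] -> no version <= 2 -> NONE
v5: WRITE b=13  (b history now [(1, 13), (2, 12), (3, 5), (5, 13)])
v6: WRITE b=6  (b history now [(1, 13), (2, 12), (3, 5), (5, 13), (6, 6)])
READ b @v3: history=[(1, 13), (2, 12), (3, 5), (5, 13), (6, 6)] -> pick v3 -> 5
READ d @v6: history=[] -> no version <= 6 -> NONE
READ e @v1: history=[] -> no version <= 1 -> NONE
v7: WRITE f=1  (f history now [(7, 1)])
v8: WRITE b=2  (b history now [(1, 13), (2, 12), (3, 5), (5, 13), (6, 6), (8, 2)])
READ a @v1: history=[] -> no version <= 1 -> NONE
READ a @v1: history=[] -> no version <= 1 -> NONE
v9: WRITE f=0  (f history now [(7, 1), (9, 0)])
v10: WRITE d=15  (d history now [(10, 15)])
v11: WRITE b=2  (b history now [(1, 13), (2, 12), (3, 5), (5, 13), (6, 6), (8, 2), (11, 2)])
v12: WRITE d=7  (d history now [(10, 15), (12, 7)])
READ b @v8: history=[(1, 13), (2, 12), (3, 5), (5, 13), (6, 6), (8, 2), (11, 2)] -> pick v8 -> 2
READ c @v5: history=[(4, 8)] -> pick v4 -> 8
Read results in order: ['NONE', 'NONE', '13', 'NONE', '5', 'NONE', 'NONE', 'NONE', 'NONE', '2', '8']
NONE count = 7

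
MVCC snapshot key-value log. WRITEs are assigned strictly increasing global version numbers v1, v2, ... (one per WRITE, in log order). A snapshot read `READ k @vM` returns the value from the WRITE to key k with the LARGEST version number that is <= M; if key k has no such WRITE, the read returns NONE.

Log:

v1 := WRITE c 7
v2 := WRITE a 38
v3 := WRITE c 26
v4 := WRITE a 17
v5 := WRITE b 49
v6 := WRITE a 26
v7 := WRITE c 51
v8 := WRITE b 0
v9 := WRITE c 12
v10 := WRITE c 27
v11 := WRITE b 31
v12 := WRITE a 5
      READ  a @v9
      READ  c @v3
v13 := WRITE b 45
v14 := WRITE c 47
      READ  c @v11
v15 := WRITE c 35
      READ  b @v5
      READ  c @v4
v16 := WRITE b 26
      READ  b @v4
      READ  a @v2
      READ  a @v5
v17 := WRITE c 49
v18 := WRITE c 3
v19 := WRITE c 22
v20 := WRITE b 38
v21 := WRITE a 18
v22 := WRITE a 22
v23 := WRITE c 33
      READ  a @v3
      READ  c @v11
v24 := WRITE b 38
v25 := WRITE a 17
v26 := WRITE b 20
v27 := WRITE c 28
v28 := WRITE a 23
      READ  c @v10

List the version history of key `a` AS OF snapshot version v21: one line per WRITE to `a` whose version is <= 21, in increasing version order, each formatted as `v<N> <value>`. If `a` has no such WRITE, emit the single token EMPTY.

Answer: v2 38
v4 17
v6 26
v12 5
v21 18

Derivation:
Scan writes for key=a with version <= 21:
  v1 WRITE c 7 -> skip
  v2 WRITE a 38 -> keep
  v3 WRITE c 26 -> skip
  v4 WRITE a 17 -> keep
  v5 WRITE b 49 -> skip
  v6 WRITE a 26 -> keep
  v7 WRITE c 51 -> skip
  v8 WRITE b 0 -> skip
  v9 WRITE c 12 -> skip
  v10 WRITE c 27 -> skip
  v11 WRITE b 31 -> skip
  v12 WRITE a 5 -> keep
  v13 WRITE b 45 -> skip
  v14 WRITE c 47 -> skip
  v15 WRITE c 35 -> skip
  v16 WRITE b 26 -> skip
  v17 WRITE c 49 -> skip
  v18 WRITE c 3 -> skip
  v19 WRITE c 22 -> skip
  v20 WRITE b 38 -> skip
  v21 WRITE a 18 -> keep
  v22 WRITE a 22 -> drop (> snap)
  v23 WRITE c 33 -> skip
  v24 WRITE b 38 -> skip
  v25 WRITE a 17 -> drop (> snap)
  v26 WRITE b 20 -> skip
  v27 WRITE c 28 -> skip
  v28 WRITE a 23 -> drop (> snap)
Collected: [(2, 38), (4, 17), (6, 26), (12, 5), (21, 18)]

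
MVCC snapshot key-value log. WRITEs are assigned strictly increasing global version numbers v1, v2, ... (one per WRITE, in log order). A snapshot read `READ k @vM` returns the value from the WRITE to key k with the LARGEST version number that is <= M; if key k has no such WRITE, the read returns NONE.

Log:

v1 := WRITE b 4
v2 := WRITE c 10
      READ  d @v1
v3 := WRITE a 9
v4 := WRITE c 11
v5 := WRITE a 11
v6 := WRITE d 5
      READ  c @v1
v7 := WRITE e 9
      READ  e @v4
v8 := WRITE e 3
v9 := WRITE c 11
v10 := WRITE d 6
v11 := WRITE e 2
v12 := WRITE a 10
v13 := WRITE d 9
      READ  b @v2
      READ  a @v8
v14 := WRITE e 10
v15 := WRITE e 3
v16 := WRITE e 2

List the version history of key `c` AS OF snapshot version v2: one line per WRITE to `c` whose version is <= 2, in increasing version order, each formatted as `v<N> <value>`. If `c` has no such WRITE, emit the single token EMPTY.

Scan writes for key=c with version <= 2:
  v1 WRITE b 4 -> skip
  v2 WRITE c 10 -> keep
  v3 WRITE a 9 -> skip
  v4 WRITE c 11 -> drop (> snap)
  v5 WRITE a 11 -> skip
  v6 WRITE d 5 -> skip
  v7 WRITE e 9 -> skip
  v8 WRITE e 3 -> skip
  v9 WRITE c 11 -> drop (> snap)
  v10 WRITE d 6 -> skip
  v11 WRITE e 2 -> skip
  v12 WRITE a 10 -> skip
  v13 WRITE d 9 -> skip
  v14 WRITE e 10 -> skip
  v15 WRITE e 3 -> skip
  v16 WRITE e 2 -> skip
Collected: [(2, 10)]

Answer: v2 10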